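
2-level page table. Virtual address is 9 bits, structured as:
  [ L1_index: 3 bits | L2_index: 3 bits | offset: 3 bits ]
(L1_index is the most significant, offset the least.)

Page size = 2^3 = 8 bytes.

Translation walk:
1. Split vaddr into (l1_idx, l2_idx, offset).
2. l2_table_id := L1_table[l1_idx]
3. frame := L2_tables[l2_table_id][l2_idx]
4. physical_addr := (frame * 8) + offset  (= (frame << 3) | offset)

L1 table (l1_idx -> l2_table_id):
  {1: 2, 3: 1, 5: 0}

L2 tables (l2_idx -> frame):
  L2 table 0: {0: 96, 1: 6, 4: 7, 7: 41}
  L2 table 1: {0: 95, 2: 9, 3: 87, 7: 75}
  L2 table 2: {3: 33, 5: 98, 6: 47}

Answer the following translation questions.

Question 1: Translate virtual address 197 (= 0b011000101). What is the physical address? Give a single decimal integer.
Answer: 765

Derivation:
vaddr = 197 = 0b011000101
Split: l1_idx=3, l2_idx=0, offset=5
L1[3] = 1
L2[1][0] = 95
paddr = 95 * 8 + 5 = 765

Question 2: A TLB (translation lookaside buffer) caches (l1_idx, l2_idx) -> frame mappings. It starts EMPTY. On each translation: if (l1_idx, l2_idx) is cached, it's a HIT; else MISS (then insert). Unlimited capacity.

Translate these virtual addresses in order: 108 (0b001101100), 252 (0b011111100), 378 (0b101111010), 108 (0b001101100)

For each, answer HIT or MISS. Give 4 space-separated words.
vaddr=108: (1,5) not in TLB -> MISS, insert
vaddr=252: (3,7) not in TLB -> MISS, insert
vaddr=378: (5,7) not in TLB -> MISS, insert
vaddr=108: (1,5) in TLB -> HIT

Answer: MISS MISS MISS HIT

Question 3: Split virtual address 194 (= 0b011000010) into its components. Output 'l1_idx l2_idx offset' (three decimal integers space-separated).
Answer: 3 0 2

Derivation:
vaddr = 194 = 0b011000010
  top 3 bits -> l1_idx = 3
  next 3 bits -> l2_idx = 0
  bottom 3 bits -> offset = 2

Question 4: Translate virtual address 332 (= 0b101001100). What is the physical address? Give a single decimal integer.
Answer: 52

Derivation:
vaddr = 332 = 0b101001100
Split: l1_idx=5, l2_idx=1, offset=4
L1[5] = 0
L2[0][1] = 6
paddr = 6 * 8 + 4 = 52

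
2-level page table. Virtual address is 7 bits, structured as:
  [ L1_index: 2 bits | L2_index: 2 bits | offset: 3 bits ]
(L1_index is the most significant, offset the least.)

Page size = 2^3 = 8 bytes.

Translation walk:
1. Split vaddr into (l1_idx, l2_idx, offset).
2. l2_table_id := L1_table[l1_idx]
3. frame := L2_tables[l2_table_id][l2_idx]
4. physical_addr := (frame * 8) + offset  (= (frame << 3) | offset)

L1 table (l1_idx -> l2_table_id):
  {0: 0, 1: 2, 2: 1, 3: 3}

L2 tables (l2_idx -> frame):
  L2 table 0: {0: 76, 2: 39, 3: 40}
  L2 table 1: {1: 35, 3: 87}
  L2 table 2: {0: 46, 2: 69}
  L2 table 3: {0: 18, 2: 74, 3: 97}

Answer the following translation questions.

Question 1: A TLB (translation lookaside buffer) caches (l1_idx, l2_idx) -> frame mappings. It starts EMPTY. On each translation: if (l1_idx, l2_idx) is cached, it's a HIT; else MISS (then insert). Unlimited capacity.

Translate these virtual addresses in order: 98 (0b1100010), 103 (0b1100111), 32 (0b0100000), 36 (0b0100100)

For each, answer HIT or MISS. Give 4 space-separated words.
vaddr=98: (3,0) not in TLB -> MISS, insert
vaddr=103: (3,0) in TLB -> HIT
vaddr=32: (1,0) not in TLB -> MISS, insert
vaddr=36: (1,0) in TLB -> HIT

Answer: MISS HIT MISS HIT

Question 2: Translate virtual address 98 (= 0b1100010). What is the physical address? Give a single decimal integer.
Answer: 146

Derivation:
vaddr = 98 = 0b1100010
Split: l1_idx=3, l2_idx=0, offset=2
L1[3] = 3
L2[3][0] = 18
paddr = 18 * 8 + 2 = 146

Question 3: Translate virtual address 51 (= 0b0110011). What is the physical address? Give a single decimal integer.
Answer: 555

Derivation:
vaddr = 51 = 0b0110011
Split: l1_idx=1, l2_idx=2, offset=3
L1[1] = 2
L2[2][2] = 69
paddr = 69 * 8 + 3 = 555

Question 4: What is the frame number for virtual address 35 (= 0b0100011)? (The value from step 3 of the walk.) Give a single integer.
Answer: 46

Derivation:
vaddr = 35: l1_idx=1, l2_idx=0
L1[1] = 2; L2[2][0] = 46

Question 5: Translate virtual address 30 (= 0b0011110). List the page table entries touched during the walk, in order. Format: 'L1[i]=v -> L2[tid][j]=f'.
vaddr = 30 = 0b0011110
Split: l1_idx=0, l2_idx=3, offset=6

Answer: L1[0]=0 -> L2[0][3]=40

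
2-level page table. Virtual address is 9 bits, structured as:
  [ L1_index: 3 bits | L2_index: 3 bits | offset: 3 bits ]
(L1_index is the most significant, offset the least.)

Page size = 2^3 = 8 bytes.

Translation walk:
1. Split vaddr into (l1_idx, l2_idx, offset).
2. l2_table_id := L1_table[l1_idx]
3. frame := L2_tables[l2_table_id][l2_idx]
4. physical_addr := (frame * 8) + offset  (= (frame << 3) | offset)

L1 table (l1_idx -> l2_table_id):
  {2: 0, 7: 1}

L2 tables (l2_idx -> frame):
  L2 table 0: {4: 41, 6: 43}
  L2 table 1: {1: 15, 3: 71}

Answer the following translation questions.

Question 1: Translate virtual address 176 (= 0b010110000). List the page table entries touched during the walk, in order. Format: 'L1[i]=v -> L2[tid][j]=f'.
Answer: L1[2]=0 -> L2[0][6]=43

Derivation:
vaddr = 176 = 0b010110000
Split: l1_idx=2, l2_idx=6, offset=0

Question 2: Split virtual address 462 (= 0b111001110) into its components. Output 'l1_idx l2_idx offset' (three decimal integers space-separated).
vaddr = 462 = 0b111001110
  top 3 bits -> l1_idx = 7
  next 3 bits -> l2_idx = 1
  bottom 3 bits -> offset = 6

Answer: 7 1 6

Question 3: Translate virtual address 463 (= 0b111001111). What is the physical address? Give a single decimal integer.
vaddr = 463 = 0b111001111
Split: l1_idx=7, l2_idx=1, offset=7
L1[7] = 1
L2[1][1] = 15
paddr = 15 * 8 + 7 = 127

Answer: 127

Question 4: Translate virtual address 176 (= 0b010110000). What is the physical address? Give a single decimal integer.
vaddr = 176 = 0b010110000
Split: l1_idx=2, l2_idx=6, offset=0
L1[2] = 0
L2[0][6] = 43
paddr = 43 * 8 + 0 = 344

Answer: 344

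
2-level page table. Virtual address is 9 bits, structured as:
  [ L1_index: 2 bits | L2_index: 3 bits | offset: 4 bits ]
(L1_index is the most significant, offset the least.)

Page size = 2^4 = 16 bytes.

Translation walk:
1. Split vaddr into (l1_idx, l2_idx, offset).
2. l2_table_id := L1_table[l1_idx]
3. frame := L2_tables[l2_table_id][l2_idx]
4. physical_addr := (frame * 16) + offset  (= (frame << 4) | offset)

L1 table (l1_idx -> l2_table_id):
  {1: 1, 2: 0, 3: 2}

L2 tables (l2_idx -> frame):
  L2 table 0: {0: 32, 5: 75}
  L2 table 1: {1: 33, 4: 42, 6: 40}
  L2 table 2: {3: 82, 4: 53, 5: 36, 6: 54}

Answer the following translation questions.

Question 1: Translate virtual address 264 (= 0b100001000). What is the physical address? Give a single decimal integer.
vaddr = 264 = 0b100001000
Split: l1_idx=2, l2_idx=0, offset=8
L1[2] = 0
L2[0][0] = 32
paddr = 32 * 16 + 8 = 520

Answer: 520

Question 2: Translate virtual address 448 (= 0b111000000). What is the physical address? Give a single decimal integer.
Answer: 848

Derivation:
vaddr = 448 = 0b111000000
Split: l1_idx=3, l2_idx=4, offset=0
L1[3] = 2
L2[2][4] = 53
paddr = 53 * 16 + 0 = 848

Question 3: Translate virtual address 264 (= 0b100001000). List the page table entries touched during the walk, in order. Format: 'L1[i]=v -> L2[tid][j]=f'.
Answer: L1[2]=0 -> L2[0][0]=32

Derivation:
vaddr = 264 = 0b100001000
Split: l1_idx=2, l2_idx=0, offset=8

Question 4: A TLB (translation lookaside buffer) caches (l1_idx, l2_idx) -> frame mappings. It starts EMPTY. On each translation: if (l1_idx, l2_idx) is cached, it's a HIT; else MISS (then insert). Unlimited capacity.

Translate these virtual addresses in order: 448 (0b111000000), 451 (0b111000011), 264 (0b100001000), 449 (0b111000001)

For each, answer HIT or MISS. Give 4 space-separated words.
vaddr=448: (3,4) not in TLB -> MISS, insert
vaddr=451: (3,4) in TLB -> HIT
vaddr=264: (2,0) not in TLB -> MISS, insert
vaddr=449: (3,4) in TLB -> HIT

Answer: MISS HIT MISS HIT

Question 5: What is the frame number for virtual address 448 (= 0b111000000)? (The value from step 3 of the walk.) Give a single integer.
vaddr = 448: l1_idx=3, l2_idx=4
L1[3] = 2; L2[2][4] = 53

Answer: 53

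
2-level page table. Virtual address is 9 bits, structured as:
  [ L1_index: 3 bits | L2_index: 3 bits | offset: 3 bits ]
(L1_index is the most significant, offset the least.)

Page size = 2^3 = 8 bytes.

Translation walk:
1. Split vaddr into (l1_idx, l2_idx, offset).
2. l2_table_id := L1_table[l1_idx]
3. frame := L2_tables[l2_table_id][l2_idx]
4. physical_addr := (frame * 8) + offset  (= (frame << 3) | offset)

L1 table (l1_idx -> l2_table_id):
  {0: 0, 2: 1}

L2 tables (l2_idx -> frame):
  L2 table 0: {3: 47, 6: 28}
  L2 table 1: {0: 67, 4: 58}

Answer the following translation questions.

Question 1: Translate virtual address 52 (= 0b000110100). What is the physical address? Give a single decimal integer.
Answer: 228

Derivation:
vaddr = 52 = 0b000110100
Split: l1_idx=0, l2_idx=6, offset=4
L1[0] = 0
L2[0][6] = 28
paddr = 28 * 8 + 4 = 228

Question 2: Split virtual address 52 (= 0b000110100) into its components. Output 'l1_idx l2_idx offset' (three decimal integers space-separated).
vaddr = 52 = 0b000110100
  top 3 bits -> l1_idx = 0
  next 3 bits -> l2_idx = 6
  bottom 3 bits -> offset = 4

Answer: 0 6 4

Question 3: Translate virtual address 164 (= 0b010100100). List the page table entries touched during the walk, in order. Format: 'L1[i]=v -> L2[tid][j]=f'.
Answer: L1[2]=1 -> L2[1][4]=58

Derivation:
vaddr = 164 = 0b010100100
Split: l1_idx=2, l2_idx=4, offset=4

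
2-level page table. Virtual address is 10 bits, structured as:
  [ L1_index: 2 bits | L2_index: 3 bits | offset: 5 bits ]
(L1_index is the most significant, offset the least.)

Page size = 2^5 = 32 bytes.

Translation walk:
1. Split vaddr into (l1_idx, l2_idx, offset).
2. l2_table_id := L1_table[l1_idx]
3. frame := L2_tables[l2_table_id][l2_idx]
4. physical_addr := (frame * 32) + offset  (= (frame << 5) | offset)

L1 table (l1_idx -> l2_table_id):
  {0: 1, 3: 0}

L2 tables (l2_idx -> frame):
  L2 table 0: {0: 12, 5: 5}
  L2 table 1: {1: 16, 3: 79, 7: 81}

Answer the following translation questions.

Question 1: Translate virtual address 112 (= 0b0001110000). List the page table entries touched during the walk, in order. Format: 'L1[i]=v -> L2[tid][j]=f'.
Answer: L1[0]=1 -> L2[1][3]=79

Derivation:
vaddr = 112 = 0b0001110000
Split: l1_idx=0, l2_idx=3, offset=16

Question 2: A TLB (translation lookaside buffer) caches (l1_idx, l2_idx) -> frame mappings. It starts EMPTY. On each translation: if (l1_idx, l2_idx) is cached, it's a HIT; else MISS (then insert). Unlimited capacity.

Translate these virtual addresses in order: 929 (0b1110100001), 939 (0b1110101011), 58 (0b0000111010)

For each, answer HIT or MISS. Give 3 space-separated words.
vaddr=929: (3,5) not in TLB -> MISS, insert
vaddr=939: (3,5) in TLB -> HIT
vaddr=58: (0,1) not in TLB -> MISS, insert

Answer: MISS HIT MISS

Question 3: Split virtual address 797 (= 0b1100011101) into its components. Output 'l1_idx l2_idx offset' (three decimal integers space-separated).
Answer: 3 0 29

Derivation:
vaddr = 797 = 0b1100011101
  top 2 bits -> l1_idx = 3
  next 3 bits -> l2_idx = 0
  bottom 5 bits -> offset = 29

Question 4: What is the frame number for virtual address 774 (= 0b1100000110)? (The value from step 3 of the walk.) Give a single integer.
vaddr = 774: l1_idx=3, l2_idx=0
L1[3] = 0; L2[0][0] = 12

Answer: 12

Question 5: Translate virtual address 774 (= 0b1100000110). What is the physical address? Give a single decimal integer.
vaddr = 774 = 0b1100000110
Split: l1_idx=3, l2_idx=0, offset=6
L1[3] = 0
L2[0][0] = 12
paddr = 12 * 32 + 6 = 390

Answer: 390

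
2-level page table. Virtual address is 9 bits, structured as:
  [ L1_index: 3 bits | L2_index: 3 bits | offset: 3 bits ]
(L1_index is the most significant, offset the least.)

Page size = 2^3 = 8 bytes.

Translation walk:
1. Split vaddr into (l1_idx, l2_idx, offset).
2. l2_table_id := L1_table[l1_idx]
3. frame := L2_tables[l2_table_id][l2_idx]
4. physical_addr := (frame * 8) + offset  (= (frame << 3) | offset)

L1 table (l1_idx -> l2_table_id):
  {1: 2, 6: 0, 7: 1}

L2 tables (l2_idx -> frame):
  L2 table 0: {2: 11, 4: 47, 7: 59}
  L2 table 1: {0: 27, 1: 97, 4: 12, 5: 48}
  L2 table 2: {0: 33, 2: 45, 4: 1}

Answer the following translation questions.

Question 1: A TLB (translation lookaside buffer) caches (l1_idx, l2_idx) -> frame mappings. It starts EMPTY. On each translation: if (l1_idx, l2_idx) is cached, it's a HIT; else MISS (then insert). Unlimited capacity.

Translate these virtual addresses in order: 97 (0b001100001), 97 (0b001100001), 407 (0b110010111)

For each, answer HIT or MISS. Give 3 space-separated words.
Answer: MISS HIT MISS

Derivation:
vaddr=97: (1,4) not in TLB -> MISS, insert
vaddr=97: (1,4) in TLB -> HIT
vaddr=407: (6,2) not in TLB -> MISS, insert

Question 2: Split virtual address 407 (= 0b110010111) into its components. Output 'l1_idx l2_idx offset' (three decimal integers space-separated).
vaddr = 407 = 0b110010111
  top 3 bits -> l1_idx = 6
  next 3 bits -> l2_idx = 2
  bottom 3 bits -> offset = 7

Answer: 6 2 7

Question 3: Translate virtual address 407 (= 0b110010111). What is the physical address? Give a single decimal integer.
vaddr = 407 = 0b110010111
Split: l1_idx=6, l2_idx=2, offset=7
L1[6] = 0
L2[0][2] = 11
paddr = 11 * 8 + 7 = 95

Answer: 95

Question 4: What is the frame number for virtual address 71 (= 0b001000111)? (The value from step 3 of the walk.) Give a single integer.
Answer: 33

Derivation:
vaddr = 71: l1_idx=1, l2_idx=0
L1[1] = 2; L2[2][0] = 33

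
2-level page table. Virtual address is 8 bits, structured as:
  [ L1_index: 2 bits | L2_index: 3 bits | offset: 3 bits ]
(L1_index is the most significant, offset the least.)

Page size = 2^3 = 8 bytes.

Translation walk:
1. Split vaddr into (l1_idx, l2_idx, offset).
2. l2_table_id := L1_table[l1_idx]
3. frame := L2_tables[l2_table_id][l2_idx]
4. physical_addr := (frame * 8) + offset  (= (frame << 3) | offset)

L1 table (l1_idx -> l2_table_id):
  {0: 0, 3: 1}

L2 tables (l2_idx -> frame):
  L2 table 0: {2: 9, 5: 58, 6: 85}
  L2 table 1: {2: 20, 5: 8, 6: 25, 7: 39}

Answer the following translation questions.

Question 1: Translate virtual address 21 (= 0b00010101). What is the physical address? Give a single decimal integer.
Answer: 77

Derivation:
vaddr = 21 = 0b00010101
Split: l1_idx=0, l2_idx=2, offset=5
L1[0] = 0
L2[0][2] = 9
paddr = 9 * 8 + 5 = 77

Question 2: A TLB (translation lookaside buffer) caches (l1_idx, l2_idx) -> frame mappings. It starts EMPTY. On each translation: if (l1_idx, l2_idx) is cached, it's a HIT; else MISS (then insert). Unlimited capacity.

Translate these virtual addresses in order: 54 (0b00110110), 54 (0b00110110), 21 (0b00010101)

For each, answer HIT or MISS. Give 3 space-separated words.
Answer: MISS HIT MISS

Derivation:
vaddr=54: (0,6) not in TLB -> MISS, insert
vaddr=54: (0,6) in TLB -> HIT
vaddr=21: (0,2) not in TLB -> MISS, insert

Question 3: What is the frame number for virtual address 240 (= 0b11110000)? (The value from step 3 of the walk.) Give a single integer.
vaddr = 240: l1_idx=3, l2_idx=6
L1[3] = 1; L2[1][6] = 25

Answer: 25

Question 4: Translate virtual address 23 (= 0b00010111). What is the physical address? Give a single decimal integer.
vaddr = 23 = 0b00010111
Split: l1_idx=0, l2_idx=2, offset=7
L1[0] = 0
L2[0][2] = 9
paddr = 9 * 8 + 7 = 79

Answer: 79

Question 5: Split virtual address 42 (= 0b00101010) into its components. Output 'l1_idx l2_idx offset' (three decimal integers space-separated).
Answer: 0 5 2

Derivation:
vaddr = 42 = 0b00101010
  top 2 bits -> l1_idx = 0
  next 3 bits -> l2_idx = 5
  bottom 3 bits -> offset = 2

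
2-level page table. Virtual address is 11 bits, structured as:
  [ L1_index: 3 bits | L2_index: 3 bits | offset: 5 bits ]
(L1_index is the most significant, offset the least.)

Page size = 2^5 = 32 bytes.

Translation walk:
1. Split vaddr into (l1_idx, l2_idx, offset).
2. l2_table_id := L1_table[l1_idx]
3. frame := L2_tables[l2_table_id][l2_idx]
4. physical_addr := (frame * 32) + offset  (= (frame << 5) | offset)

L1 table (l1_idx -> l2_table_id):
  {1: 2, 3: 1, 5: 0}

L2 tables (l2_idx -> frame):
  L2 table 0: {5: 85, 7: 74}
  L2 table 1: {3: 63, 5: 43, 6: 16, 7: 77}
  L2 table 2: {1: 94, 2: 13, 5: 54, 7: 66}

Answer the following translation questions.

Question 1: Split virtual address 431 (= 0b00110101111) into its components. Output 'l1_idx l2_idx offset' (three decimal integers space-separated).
vaddr = 431 = 0b00110101111
  top 3 bits -> l1_idx = 1
  next 3 bits -> l2_idx = 5
  bottom 5 bits -> offset = 15

Answer: 1 5 15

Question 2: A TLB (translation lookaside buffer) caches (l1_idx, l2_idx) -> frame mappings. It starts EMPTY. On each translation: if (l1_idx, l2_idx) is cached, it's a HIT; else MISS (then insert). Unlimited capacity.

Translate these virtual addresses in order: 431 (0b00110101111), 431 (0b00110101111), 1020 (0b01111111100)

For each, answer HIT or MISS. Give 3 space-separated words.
vaddr=431: (1,5) not in TLB -> MISS, insert
vaddr=431: (1,5) in TLB -> HIT
vaddr=1020: (3,7) not in TLB -> MISS, insert

Answer: MISS HIT MISS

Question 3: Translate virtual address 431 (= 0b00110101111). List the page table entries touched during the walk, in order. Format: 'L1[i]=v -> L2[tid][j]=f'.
Answer: L1[1]=2 -> L2[2][5]=54

Derivation:
vaddr = 431 = 0b00110101111
Split: l1_idx=1, l2_idx=5, offset=15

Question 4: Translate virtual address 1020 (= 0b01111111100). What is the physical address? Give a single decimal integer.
Answer: 2492

Derivation:
vaddr = 1020 = 0b01111111100
Split: l1_idx=3, l2_idx=7, offset=28
L1[3] = 1
L2[1][7] = 77
paddr = 77 * 32 + 28 = 2492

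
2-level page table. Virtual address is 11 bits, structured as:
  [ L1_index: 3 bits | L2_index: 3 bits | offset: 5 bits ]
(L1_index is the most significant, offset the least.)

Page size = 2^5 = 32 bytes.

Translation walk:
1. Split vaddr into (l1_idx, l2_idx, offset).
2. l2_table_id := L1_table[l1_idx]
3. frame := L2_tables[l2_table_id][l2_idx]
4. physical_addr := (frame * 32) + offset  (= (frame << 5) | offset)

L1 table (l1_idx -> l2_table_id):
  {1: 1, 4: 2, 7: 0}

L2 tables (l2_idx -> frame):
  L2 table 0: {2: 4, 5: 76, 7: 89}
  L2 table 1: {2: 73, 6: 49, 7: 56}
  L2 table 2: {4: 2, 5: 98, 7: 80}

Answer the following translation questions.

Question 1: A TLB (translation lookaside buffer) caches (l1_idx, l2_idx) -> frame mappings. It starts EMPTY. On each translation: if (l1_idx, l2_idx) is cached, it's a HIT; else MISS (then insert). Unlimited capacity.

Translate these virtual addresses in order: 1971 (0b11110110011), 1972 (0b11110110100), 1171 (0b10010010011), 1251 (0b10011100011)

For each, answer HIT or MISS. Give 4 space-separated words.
Answer: MISS HIT MISS MISS

Derivation:
vaddr=1971: (7,5) not in TLB -> MISS, insert
vaddr=1972: (7,5) in TLB -> HIT
vaddr=1171: (4,4) not in TLB -> MISS, insert
vaddr=1251: (4,7) not in TLB -> MISS, insert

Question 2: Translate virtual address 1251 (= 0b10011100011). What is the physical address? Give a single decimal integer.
Answer: 2563

Derivation:
vaddr = 1251 = 0b10011100011
Split: l1_idx=4, l2_idx=7, offset=3
L1[4] = 2
L2[2][7] = 80
paddr = 80 * 32 + 3 = 2563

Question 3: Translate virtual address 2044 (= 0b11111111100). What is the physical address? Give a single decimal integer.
vaddr = 2044 = 0b11111111100
Split: l1_idx=7, l2_idx=7, offset=28
L1[7] = 0
L2[0][7] = 89
paddr = 89 * 32 + 28 = 2876

Answer: 2876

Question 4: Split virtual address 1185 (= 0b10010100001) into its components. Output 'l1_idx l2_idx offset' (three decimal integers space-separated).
Answer: 4 5 1

Derivation:
vaddr = 1185 = 0b10010100001
  top 3 bits -> l1_idx = 4
  next 3 bits -> l2_idx = 5
  bottom 5 bits -> offset = 1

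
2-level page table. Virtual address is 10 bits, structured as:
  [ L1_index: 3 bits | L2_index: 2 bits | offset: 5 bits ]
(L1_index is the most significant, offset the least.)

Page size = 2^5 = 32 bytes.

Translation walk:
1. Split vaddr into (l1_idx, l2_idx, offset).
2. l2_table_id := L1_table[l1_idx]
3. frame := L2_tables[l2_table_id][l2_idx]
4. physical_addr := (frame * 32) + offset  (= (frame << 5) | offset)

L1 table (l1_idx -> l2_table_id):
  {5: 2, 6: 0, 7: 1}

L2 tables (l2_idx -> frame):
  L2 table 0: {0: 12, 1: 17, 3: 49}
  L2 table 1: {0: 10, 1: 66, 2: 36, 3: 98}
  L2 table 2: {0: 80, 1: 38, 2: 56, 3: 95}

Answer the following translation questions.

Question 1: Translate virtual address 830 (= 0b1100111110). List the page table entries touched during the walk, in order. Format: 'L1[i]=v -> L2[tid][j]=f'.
Answer: L1[6]=0 -> L2[0][1]=17

Derivation:
vaddr = 830 = 0b1100111110
Split: l1_idx=6, l2_idx=1, offset=30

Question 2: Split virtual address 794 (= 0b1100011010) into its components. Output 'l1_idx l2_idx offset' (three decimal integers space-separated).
Answer: 6 0 26

Derivation:
vaddr = 794 = 0b1100011010
  top 3 bits -> l1_idx = 6
  next 2 bits -> l2_idx = 0
  bottom 5 bits -> offset = 26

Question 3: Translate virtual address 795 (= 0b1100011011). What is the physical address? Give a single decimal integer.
vaddr = 795 = 0b1100011011
Split: l1_idx=6, l2_idx=0, offset=27
L1[6] = 0
L2[0][0] = 12
paddr = 12 * 32 + 27 = 411

Answer: 411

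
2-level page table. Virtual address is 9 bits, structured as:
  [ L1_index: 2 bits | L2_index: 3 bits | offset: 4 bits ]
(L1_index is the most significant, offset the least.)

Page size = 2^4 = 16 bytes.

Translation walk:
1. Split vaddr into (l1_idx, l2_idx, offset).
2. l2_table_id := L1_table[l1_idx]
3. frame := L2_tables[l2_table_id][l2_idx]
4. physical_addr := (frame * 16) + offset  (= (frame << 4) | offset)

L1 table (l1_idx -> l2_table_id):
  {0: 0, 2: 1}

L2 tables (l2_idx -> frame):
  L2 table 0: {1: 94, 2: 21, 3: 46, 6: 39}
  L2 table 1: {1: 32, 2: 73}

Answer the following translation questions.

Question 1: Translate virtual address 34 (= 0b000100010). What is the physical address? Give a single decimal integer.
vaddr = 34 = 0b000100010
Split: l1_idx=0, l2_idx=2, offset=2
L1[0] = 0
L2[0][2] = 21
paddr = 21 * 16 + 2 = 338

Answer: 338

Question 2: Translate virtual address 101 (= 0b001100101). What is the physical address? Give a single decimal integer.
Answer: 629

Derivation:
vaddr = 101 = 0b001100101
Split: l1_idx=0, l2_idx=6, offset=5
L1[0] = 0
L2[0][6] = 39
paddr = 39 * 16 + 5 = 629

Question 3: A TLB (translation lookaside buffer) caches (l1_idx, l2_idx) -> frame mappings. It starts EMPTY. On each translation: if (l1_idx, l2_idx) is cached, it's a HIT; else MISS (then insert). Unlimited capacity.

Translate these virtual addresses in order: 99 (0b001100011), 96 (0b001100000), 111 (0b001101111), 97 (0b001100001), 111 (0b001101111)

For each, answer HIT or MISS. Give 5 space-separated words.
vaddr=99: (0,6) not in TLB -> MISS, insert
vaddr=96: (0,6) in TLB -> HIT
vaddr=111: (0,6) in TLB -> HIT
vaddr=97: (0,6) in TLB -> HIT
vaddr=111: (0,6) in TLB -> HIT

Answer: MISS HIT HIT HIT HIT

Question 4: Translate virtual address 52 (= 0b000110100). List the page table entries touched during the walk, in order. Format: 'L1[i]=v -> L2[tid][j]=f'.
Answer: L1[0]=0 -> L2[0][3]=46

Derivation:
vaddr = 52 = 0b000110100
Split: l1_idx=0, l2_idx=3, offset=4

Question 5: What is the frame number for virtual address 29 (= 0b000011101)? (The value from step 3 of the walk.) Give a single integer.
vaddr = 29: l1_idx=0, l2_idx=1
L1[0] = 0; L2[0][1] = 94

Answer: 94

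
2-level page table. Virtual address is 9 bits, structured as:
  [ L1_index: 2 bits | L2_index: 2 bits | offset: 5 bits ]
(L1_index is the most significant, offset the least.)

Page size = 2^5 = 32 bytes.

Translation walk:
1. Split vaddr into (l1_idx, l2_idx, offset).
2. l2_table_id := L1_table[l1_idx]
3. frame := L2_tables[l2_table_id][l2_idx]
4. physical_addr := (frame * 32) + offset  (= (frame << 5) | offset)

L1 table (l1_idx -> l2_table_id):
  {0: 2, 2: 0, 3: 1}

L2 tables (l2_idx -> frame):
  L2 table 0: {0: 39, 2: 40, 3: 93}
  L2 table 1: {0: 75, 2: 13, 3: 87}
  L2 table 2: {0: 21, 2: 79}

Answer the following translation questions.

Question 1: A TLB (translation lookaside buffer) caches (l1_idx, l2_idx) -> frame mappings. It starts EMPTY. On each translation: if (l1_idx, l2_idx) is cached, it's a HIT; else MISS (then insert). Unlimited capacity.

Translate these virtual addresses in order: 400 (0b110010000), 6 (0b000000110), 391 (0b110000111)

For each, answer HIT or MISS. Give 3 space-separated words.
Answer: MISS MISS HIT

Derivation:
vaddr=400: (3,0) not in TLB -> MISS, insert
vaddr=6: (0,0) not in TLB -> MISS, insert
vaddr=391: (3,0) in TLB -> HIT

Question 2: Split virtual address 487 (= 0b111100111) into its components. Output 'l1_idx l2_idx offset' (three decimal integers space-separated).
Answer: 3 3 7

Derivation:
vaddr = 487 = 0b111100111
  top 2 bits -> l1_idx = 3
  next 2 bits -> l2_idx = 3
  bottom 5 bits -> offset = 7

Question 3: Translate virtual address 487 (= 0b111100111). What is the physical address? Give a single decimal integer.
Answer: 2791

Derivation:
vaddr = 487 = 0b111100111
Split: l1_idx=3, l2_idx=3, offset=7
L1[3] = 1
L2[1][3] = 87
paddr = 87 * 32 + 7 = 2791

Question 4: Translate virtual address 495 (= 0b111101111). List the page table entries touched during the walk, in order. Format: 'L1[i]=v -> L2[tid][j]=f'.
vaddr = 495 = 0b111101111
Split: l1_idx=3, l2_idx=3, offset=15

Answer: L1[3]=1 -> L2[1][3]=87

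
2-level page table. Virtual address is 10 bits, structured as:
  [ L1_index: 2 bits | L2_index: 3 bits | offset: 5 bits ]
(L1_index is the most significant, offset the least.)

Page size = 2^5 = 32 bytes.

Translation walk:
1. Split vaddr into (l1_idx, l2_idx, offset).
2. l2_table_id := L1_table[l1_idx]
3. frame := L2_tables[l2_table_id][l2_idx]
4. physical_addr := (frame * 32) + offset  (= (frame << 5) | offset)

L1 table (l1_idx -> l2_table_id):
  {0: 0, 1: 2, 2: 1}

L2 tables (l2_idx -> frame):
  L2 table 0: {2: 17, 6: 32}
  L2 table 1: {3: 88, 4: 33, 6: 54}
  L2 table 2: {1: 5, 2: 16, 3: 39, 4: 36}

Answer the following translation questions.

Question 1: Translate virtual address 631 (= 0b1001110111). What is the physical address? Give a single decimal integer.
vaddr = 631 = 0b1001110111
Split: l1_idx=2, l2_idx=3, offset=23
L1[2] = 1
L2[1][3] = 88
paddr = 88 * 32 + 23 = 2839

Answer: 2839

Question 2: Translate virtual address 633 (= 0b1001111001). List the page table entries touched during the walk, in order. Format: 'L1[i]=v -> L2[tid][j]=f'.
vaddr = 633 = 0b1001111001
Split: l1_idx=2, l2_idx=3, offset=25

Answer: L1[2]=1 -> L2[1][3]=88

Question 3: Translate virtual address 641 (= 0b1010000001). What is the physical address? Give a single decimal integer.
vaddr = 641 = 0b1010000001
Split: l1_idx=2, l2_idx=4, offset=1
L1[2] = 1
L2[1][4] = 33
paddr = 33 * 32 + 1 = 1057

Answer: 1057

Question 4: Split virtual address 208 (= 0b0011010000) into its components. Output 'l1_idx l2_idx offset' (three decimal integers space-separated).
vaddr = 208 = 0b0011010000
  top 2 bits -> l1_idx = 0
  next 3 bits -> l2_idx = 6
  bottom 5 bits -> offset = 16

Answer: 0 6 16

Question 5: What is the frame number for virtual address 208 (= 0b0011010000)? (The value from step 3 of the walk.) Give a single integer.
Answer: 32

Derivation:
vaddr = 208: l1_idx=0, l2_idx=6
L1[0] = 0; L2[0][6] = 32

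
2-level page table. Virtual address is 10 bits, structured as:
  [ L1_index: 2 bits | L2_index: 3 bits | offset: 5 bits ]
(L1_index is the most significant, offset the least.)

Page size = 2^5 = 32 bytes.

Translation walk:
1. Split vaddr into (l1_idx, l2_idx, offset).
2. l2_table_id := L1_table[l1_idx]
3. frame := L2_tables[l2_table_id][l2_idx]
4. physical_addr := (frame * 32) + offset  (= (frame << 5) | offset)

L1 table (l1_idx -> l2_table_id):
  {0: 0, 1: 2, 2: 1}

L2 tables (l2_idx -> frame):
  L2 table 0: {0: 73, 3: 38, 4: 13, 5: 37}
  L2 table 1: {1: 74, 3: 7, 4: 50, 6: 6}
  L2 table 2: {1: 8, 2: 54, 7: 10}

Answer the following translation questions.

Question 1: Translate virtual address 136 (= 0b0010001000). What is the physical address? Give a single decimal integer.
vaddr = 136 = 0b0010001000
Split: l1_idx=0, l2_idx=4, offset=8
L1[0] = 0
L2[0][4] = 13
paddr = 13 * 32 + 8 = 424

Answer: 424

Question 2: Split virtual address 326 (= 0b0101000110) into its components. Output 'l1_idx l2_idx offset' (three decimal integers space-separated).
Answer: 1 2 6

Derivation:
vaddr = 326 = 0b0101000110
  top 2 bits -> l1_idx = 1
  next 3 bits -> l2_idx = 2
  bottom 5 bits -> offset = 6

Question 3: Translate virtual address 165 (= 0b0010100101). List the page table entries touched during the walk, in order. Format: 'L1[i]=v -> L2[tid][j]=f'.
Answer: L1[0]=0 -> L2[0][5]=37

Derivation:
vaddr = 165 = 0b0010100101
Split: l1_idx=0, l2_idx=5, offset=5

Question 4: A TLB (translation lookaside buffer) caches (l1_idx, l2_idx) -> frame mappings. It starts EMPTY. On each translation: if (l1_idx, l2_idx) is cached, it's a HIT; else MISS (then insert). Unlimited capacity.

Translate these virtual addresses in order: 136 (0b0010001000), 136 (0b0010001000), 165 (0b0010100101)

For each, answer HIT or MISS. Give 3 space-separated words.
Answer: MISS HIT MISS

Derivation:
vaddr=136: (0,4) not in TLB -> MISS, insert
vaddr=136: (0,4) in TLB -> HIT
vaddr=165: (0,5) not in TLB -> MISS, insert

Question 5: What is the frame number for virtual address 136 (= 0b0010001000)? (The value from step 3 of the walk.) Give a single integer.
Answer: 13

Derivation:
vaddr = 136: l1_idx=0, l2_idx=4
L1[0] = 0; L2[0][4] = 13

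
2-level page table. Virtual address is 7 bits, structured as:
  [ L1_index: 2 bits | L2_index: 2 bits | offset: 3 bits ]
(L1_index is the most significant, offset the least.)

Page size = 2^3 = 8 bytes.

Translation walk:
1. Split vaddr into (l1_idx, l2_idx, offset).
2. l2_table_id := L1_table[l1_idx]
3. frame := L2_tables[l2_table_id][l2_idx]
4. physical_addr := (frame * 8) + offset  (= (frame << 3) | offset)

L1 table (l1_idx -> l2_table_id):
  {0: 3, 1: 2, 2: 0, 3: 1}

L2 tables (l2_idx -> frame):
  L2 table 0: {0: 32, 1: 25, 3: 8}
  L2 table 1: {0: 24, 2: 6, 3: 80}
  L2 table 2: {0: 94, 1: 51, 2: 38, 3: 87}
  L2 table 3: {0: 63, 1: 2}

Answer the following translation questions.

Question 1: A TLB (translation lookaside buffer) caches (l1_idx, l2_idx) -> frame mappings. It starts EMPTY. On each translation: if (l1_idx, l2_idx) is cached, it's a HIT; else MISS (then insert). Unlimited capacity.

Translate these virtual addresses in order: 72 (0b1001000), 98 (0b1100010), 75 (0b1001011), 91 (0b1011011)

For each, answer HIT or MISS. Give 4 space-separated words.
Answer: MISS MISS HIT MISS

Derivation:
vaddr=72: (2,1) not in TLB -> MISS, insert
vaddr=98: (3,0) not in TLB -> MISS, insert
vaddr=75: (2,1) in TLB -> HIT
vaddr=91: (2,3) not in TLB -> MISS, insert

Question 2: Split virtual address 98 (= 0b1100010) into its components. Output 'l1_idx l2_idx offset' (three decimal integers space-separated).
Answer: 3 0 2

Derivation:
vaddr = 98 = 0b1100010
  top 2 bits -> l1_idx = 3
  next 2 bits -> l2_idx = 0
  bottom 3 bits -> offset = 2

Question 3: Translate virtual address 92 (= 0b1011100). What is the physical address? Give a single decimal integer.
vaddr = 92 = 0b1011100
Split: l1_idx=2, l2_idx=3, offset=4
L1[2] = 0
L2[0][3] = 8
paddr = 8 * 8 + 4 = 68

Answer: 68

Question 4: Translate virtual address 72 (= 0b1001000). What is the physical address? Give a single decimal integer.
Answer: 200

Derivation:
vaddr = 72 = 0b1001000
Split: l1_idx=2, l2_idx=1, offset=0
L1[2] = 0
L2[0][1] = 25
paddr = 25 * 8 + 0 = 200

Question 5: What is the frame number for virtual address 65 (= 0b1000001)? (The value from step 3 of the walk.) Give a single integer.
Answer: 32

Derivation:
vaddr = 65: l1_idx=2, l2_idx=0
L1[2] = 0; L2[0][0] = 32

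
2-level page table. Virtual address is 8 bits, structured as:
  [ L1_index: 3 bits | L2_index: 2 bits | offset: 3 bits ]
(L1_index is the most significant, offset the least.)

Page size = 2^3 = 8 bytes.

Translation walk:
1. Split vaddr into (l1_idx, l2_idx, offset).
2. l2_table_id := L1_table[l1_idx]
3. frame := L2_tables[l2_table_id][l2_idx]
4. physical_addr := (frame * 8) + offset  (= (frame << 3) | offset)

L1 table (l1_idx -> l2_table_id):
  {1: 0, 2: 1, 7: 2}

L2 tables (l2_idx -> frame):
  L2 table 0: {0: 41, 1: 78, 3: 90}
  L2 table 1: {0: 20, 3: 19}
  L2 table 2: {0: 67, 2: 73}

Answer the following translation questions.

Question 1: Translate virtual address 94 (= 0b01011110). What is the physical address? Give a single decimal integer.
Answer: 158

Derivation:
vaddr = 94 = 0b01011110
Split: l1_idx=2, l2_idx=3, offset=6
L1[2] = 1
L2[1][3] = 19
paddr = 19 * 8 + 6 = 158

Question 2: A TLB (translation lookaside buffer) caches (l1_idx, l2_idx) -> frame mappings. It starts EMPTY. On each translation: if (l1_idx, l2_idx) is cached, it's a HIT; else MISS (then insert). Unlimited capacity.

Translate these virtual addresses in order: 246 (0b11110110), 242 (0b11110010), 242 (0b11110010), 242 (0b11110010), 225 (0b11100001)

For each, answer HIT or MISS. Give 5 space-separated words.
Answer: MISS HIT HIT HIT MISS

Derivation:
vaddr=246: (7,2) not in TLB -> MISS, insert
vaddr=242: (7,2) in TLB -> HIT
vaddr=242: (7,2) in TLB -> HIT
vaddr=242: (7,2) in TLB -> HIT
vaddr=225: (7,0) not in TLB -> MISS, insert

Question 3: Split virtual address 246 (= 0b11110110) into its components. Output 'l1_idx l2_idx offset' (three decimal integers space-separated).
Answer: 7 2 6

Derivation:
vaddr = 246 = 0b11110110
  top 3 bits -> l1_idx = 7
  next 2 bits -> l2_idx = 2
  bottom 3 bits -> offset = 6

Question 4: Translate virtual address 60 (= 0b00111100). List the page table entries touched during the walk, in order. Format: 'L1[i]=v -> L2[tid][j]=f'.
Answer: L1[1]=0 -> L2[0][3]=90

Derivation:
vaddr = 60 = 0b00111100
Split: l1_idx=1, l2_idx=3, offset=4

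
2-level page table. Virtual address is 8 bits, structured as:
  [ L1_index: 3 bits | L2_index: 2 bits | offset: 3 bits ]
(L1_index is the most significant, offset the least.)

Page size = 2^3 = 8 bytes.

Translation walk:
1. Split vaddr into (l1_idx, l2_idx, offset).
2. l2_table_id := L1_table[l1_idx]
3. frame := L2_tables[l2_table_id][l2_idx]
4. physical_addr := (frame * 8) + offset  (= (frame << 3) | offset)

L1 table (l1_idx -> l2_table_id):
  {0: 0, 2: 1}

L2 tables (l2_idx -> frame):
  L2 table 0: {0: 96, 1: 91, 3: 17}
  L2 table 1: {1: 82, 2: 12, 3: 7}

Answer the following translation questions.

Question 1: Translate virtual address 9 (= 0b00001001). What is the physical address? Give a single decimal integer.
Answer: 729

Derivation:
vaddr = 9 = 0b00001001
Split: l1_idx=0, l2_idx=1, offset=1
L1[0] = 0
L2[0][1] = 91
paddr = 91 * 8 + 1 = 729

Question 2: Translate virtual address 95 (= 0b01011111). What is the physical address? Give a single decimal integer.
Answer: 63

Derivation:
vaddr = 95 = 0b01011111
Split: l1_idx=2, l2_idx=3, offset=7
L1[2] = 1
L2[1][3] = 7
paddr = 7 * 8 + 7 = 63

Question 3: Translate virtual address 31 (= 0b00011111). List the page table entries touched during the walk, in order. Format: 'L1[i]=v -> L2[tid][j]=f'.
Answer: L1[0]=0 -> L2[0][3]=17

Derivation:
vaddr = 31 = 0b00011111
Split: l1_idx=0, l2_idx=3, offset=7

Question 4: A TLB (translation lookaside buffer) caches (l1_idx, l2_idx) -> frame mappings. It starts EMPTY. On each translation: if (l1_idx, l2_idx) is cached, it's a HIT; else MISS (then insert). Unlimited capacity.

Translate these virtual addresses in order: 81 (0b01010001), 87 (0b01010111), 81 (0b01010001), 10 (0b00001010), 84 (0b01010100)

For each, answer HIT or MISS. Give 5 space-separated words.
Answer: MISS HIT HIT MISS HIT

Derivation:
vaddr=81: (2,2) not in TLB -> MISS, insert
vaddr=87: (2,2) in TLB -> HIT
vaddr=81: (2,2) in TLB -> HIT
vaddr=10: (0,1) not in TLB -> MISS, insert
vaddr=84: (2,2) in TLB -> HIT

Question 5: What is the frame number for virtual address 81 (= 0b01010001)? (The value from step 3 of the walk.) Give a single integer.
Answer: 12

Derivation:
vaddr = 81: l1_idx=2, l2_idx=2
L1[2] = 1; L2[1][2] = 12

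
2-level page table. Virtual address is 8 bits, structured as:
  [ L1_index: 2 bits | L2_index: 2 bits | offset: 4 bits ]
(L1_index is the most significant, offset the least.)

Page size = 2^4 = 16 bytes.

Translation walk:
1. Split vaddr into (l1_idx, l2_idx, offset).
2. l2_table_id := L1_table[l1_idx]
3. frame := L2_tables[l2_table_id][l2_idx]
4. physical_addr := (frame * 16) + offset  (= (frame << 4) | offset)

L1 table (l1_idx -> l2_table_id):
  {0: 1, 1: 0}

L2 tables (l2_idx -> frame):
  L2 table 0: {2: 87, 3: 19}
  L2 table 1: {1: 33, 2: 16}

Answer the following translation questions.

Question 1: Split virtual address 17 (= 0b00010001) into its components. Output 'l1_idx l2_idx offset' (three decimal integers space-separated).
Answer: 0 1 1

Derivation:
vaddr = 17 = 0b00010001
  top 2 bits -> l1_idx = 0
  next 2 bits -> l2_idx = 1
  bottom 4 bits -> offset = 1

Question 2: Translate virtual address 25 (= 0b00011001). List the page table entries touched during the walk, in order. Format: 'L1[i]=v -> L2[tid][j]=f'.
vaddr = 25 = 0b00011001
Split: l1_idx=0, l2_idx=1, offset=9

Answer: L1[0]=1 -> L2[1][1]=33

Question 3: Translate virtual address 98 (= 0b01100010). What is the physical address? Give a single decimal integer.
vaddr = 98 = 0b01100010
Split: l1_idx=1, l2_idx=2, offset=2
L1[1] = 0
L2[0][2] = 87
paddr = 87 * 16 + 2 = 1394

Answer: 1394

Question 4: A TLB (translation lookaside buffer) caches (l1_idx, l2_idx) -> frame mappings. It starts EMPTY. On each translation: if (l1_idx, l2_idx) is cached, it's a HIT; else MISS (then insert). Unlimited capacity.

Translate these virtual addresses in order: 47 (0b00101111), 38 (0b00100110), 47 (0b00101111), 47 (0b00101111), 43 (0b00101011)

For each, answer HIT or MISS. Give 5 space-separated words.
Answer: MISS HIT HIT HIT HIT

Derivation:
vaddr=47: (0,2) not in TLB -> MISS, insert
vaddr=38: (0,2) in TLB -> HIT
vaddr=47: (0,2) in TLB -> HIT
vaddr=47: (0,2) in TLB -> HIT
vaddr=43: (0,2) in TLB -> HIT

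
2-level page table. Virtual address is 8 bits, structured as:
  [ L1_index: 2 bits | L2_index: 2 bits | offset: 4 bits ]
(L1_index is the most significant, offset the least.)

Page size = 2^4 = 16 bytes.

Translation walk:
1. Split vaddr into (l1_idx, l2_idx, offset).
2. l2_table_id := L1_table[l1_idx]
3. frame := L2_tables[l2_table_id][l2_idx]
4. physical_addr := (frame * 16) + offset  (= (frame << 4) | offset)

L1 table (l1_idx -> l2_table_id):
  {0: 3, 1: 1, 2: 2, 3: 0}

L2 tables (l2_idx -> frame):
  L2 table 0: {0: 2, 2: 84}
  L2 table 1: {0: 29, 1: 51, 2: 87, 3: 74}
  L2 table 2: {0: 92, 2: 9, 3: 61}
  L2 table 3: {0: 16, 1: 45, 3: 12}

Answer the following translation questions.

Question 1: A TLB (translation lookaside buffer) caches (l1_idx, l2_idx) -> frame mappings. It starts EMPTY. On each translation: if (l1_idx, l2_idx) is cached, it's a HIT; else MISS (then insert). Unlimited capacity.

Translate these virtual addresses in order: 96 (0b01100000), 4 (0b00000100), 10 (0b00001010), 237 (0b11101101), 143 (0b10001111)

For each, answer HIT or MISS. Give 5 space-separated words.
Answer: MISS MISS HIT MISS MISS

Derivation:
vaddr=96: (1,2) not in TLB -> MISS, insert
vaddr=4: (0,0) not in TLB -> MISS, insert
vaddr=10: (0,0) in TLB -> HIT
vaddr=237: (3,2) not in TLB -> MISS, insert
vaddr=143: (2,0) not in TLB -> MISS, insert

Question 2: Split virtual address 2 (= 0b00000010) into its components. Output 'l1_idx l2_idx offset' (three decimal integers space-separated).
vaddr = 2 = 0b00000010
  top 2 bits -> l1_idx = 0
  next 2 bits -> l2_idx = 0
  bottom 4 bits -> offset = 2

Answer: 0 0 2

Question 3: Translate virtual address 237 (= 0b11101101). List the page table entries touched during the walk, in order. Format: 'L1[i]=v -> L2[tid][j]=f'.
Answer: L1[3]=0 -> L2[0][2]=84

Derivation:
vaddr = 237 = 0b11101101
Split: l1_idx=3, l2_idx=2, offset=13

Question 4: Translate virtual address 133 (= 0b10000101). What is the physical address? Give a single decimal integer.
Answer: 1477

Derivation:
vaddr = 133 = 0b10000101
Split: l1_idx=2, l2_idx=0, offset=5
L1[2] = 2
L2[2][0] = 92
paddr = 92 * 16 + 5 = 1477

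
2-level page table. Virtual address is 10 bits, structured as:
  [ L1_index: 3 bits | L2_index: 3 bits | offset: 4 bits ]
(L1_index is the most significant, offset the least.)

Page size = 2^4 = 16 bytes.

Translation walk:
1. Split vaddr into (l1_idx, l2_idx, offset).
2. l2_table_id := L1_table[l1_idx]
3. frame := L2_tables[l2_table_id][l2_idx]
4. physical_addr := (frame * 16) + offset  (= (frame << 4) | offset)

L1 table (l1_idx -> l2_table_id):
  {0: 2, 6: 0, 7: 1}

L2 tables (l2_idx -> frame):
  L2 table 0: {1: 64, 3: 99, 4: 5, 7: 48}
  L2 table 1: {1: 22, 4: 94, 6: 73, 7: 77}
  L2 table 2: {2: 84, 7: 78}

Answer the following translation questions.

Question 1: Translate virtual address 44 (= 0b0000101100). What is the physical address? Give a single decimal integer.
vaddr = 44 = 0b0000101100
Split: l1_idx=0, l2_idx=2, offset=12
L1[0] = 2
L2[2][2] = 84
paddr = 84 * 16 + 12 = 1356

Answer: 1356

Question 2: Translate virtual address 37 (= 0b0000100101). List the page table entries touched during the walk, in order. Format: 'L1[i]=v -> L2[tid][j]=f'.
vaddr = 37 = 0b0000100101
Split: l1_idx=0, l2_idx=2, offset=5

Answer: L1[0]=2 -> L2[2][2]=84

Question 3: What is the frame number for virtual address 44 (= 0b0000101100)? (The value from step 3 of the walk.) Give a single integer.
vaddr = 44: l1_idx=0, l2_idx=2
L1[0] = 2; L2[2][2] = 84

Answer: 84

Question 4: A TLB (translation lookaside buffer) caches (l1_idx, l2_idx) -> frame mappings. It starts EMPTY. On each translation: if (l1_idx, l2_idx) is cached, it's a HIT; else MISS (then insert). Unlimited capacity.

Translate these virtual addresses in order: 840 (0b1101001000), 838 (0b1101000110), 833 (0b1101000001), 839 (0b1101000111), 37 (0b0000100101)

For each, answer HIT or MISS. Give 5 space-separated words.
vaddr=840: (6,4) not in TLB -> MISS, insert
vaddr=838: (6,4) in TLB -> HIT
vaddr=833: (6,4) in TLB -> HIT
vaddr=839: (6,4) in TLB -> HIT
vaddr=37: (0,2) not in TLB -> MISS, insert

Answer: MISS HIT HIT HIT MISS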